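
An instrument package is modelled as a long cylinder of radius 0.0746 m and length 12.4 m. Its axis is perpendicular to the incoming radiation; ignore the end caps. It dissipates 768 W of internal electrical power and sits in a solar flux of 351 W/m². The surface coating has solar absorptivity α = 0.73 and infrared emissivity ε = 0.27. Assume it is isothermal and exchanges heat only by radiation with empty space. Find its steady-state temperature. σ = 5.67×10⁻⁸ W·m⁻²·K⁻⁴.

T ≈ 344 K

At steady state, absorbed solar power + internal power = radiated power.
Absorbed: α·S·A_cross = 0.73·351·1.850 = 474.0 W (cross-section 2rL).
Total input = 474.0 + 768 = 1242 W.
Radiated: εσ·A_surf·T⁴ with A_surf = 2πrL = 5.812 m².
T⁴ = 1242/(0.27·5.67×10⁻⁸·5.812) = 1.396×10¹⁰ K⁴.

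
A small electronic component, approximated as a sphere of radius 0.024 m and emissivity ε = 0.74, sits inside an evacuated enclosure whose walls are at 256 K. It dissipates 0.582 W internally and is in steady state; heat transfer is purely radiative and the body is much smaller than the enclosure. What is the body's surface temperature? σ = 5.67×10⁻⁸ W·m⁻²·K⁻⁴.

For a small grey body in a large enclosure, net radiated power = εσA(T⁴ − T_w⁴).
Steady state: P = εσA(T⁴ − T_w⁴) with A = 4πr² = 0.007238 m².
T⁴ = P/(εσA) + T_w⁴ = 0.582/(0.74·5.67×10⁻⁸·0.007238) + (256)⁴
    = 1.916×10⁹ + 4.295×10⁹ = 6.211×10⁹ K⁴.

T ≈ 281 K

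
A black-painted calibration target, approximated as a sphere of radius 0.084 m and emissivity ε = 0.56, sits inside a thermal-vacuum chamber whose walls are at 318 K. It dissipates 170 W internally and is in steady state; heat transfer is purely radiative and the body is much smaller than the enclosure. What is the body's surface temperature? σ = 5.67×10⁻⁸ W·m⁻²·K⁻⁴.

For a small grey body in a large enclosure, net radiated power = εσA(T⁴ − T_w⁴).
Steady state: P = εσA(T⁴ − T_w⁴) with A = 4πr² = 0.08867 m².
T⁴ = P/(εσA) + T_w⁴ = 170/(0.56·5.67×10⁻⁸·0.08867) + (318)⁴
    = 6.038×10¹⁰ + 1.023×10¹⁰ = 7.061×10¹⁰ K⁴.

T ≈ 515 K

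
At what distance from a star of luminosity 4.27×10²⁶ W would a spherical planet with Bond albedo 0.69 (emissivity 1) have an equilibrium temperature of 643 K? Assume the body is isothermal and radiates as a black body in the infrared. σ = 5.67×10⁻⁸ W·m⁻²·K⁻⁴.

For an isothermal black-emitting sphere, (1−a)S·πr² = σ·4πr²·T⁴ ⇒ S = 4σT⁴/(1−a).
S = 4·5.67×10⁻⁸·(643)⁴/0.310 = 1.251×10⁵ W/m².
Flux falls as S = L/(4πd²), so d = √(L/(4πS)) = √(4.27×10²⁶/(4π·1.251×10⁵)).

d ≈ 1.65×10¹⁰ m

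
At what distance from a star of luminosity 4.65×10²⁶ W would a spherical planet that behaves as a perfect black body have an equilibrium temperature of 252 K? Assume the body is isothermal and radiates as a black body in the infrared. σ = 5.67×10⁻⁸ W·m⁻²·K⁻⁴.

For an isothermal black-emitting sphere, (1−a)S·πr² = σ·4πr²·T⁴ ⇒ S = 4σT⁴/(1−a).
S = 4·5.67×10⁻⁸·(252)⁴/1.00 = 914.6 W/m².
Flux falls as S = L/(4πd²), so d = √(L/(4πS)) = √(4.65×10²⁶/(4π·914.6)).

d ≈ 2.01×10¹¹ m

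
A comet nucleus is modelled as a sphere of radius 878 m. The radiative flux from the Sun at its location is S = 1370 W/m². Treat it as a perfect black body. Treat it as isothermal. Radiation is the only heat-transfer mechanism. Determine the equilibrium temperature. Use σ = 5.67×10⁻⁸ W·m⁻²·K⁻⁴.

T ≈ 279 K

At equilibrium, absorbed power = emitted power.
Absorbing cross-section = πr² = 2.422×10⁶ m²; emitting surface = 4πr² = 9.687×10⁶ m² (ratio 4).
S·A_cross = εσ·A_surf·T⁴  ⇒  T⁴ = S/(4σ).
T⁴ = 1.00·1370/(4·5.67×10⁻⁸) = 6.041×10⁹ K⁴.
T = (6.041×10⁹)^(1/4).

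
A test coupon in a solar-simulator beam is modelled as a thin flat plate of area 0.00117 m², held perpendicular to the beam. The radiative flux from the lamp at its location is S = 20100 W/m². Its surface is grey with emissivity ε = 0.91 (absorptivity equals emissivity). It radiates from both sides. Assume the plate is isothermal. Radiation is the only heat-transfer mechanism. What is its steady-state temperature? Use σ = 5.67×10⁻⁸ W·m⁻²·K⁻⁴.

At equilibrium, absorbed power = emitted power.
Absorbing cross-section = A = 0.001170 m²; emitting surface = 2A = 0.002340 m² (ratio 2).
εS·A_cross = εσ·A_surf·T⁴  ⇒  T⁴ = S/(2σ)   (ε cancels).
T⁴ = 20100/(2·5.67×10⁻⁸) = 1.772×10¹¹ K⁴.
T = (1.772×10¹¹)^(1/4).

T ≈ 649 K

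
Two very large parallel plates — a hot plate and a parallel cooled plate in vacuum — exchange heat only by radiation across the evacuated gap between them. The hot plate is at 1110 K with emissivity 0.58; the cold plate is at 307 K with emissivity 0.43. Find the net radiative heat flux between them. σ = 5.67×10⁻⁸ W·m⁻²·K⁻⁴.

For two infinite grey parallel plates, q = σ(T₁⁴ − T₂⁴)/(1/ε₁ + 1/ε₂ − 1).
T₁⁴ − T₂⁴ = 1.518×10¹² − 8.883×10⁹ = 1.509×10¹² K⁴.
1/ε₁ + 1/ε₂ − 1 = 1.724 + 2.326 − 1 = 3.050.
q = 5.67×10⁻⁸ × 1.509×10¹² / 3.050.

q ≈ 28100 W/m²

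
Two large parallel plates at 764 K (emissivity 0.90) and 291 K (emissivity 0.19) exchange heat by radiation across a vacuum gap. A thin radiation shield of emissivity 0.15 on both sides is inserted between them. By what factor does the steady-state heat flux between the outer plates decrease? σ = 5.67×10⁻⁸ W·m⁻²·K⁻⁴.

Without shield: q₀ = σΔ(T⁴)/(1/ε₁+1/ε₂−1) with denominator 5.374.
With shield the two gaps are in series; the resistances add: (1/ε₁+1/ε_s−1)+(1/ε_s+1/ε₂−1) = 6.778+10.93 = 17.71.
Heat-flux ratio q₀/q = 17.71/5.374.

factor ≈ 3.29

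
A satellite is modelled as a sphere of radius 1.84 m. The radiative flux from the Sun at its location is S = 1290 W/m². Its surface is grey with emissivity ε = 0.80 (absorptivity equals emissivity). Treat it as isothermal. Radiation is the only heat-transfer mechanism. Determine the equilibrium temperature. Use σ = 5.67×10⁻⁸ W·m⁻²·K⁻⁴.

T ≈ 275 K

At equilibrium, absorbed power = emitted power.
Absorbing cross-section = πr² = 10.64 m²; emitting surface = 4πr² = 42.54 m² (ratio 4).
εS·A_cross = εσ·A_surf·T⁴  ⇒  T⁴ = S/(4σ)   (ε cancels).
T⁴ = 1290/(4·5.67×10⁻⁸) = 5.688×10⁹ K⁴.
T = (5.688×10⁹)^(1/4).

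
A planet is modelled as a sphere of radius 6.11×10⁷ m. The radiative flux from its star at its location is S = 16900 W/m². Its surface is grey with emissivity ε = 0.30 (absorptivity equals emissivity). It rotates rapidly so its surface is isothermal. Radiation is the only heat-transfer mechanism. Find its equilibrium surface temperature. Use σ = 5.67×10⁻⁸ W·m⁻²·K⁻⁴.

At equilibrium, absorbed power = emitted power.
Absorbing cross-section = πr² = 1.173×10¹⁶ m²; emitting surface = 4πr² = 4.691×10¹⁶ m² (ratio 4).
εS·A_cross = εσ·A_surf·T⁴  ⇒  T⁴ = S/(4σ)   (ε cancels).
T⁴ = 16900/(4·5.67×10⁻⁸) = 7.451×10¹⁰ K⁴.
T = (7.451×10¹⁰)^(1/4).

T ≈ 522 K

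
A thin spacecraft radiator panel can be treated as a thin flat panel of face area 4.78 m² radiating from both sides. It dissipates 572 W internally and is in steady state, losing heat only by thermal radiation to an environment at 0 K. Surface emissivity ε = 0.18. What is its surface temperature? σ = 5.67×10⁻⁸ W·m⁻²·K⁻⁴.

T ≈ 277 K

Steady state: internal power = radiated power, P = εσA T⁴.
Radiating area A = 2·4.78 = 9.560 m².
T⁴ = P/(εσA) = 572/(0.18·5.67×10⁻⁸·9.560) = 5.862×10⁹ K⁴.
T = (5.862×10⁹)^(1/4).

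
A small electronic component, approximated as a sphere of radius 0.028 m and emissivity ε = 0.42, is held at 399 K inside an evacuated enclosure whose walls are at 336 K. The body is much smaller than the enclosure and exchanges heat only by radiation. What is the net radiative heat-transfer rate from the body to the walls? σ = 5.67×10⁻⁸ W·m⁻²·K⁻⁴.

For a small grey body in a large enclosure: P_net = εσA(T_body⁴ − T_wall⁴).
A = 4πr² = 0.009852 m²; T_body⁴ − T_wall⁴ = 2.534×10¹⁰ − 1.275×10¹⁰ = 1.260×10¹⁰ K⁴.
|P_net| = 0.42·5.67×10⁻⁸·0.009852·1.260×10¹⁰.

P_net ≈ 2.96 W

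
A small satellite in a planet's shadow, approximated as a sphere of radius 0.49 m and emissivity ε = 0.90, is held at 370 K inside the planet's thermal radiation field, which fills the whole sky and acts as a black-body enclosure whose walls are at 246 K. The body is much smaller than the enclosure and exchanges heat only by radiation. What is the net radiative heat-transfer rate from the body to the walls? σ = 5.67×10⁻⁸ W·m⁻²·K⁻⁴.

P_net ≈ 2320 W

For a small grey body in a large enclosure: P_net = εσA(T_body⁴ − T_wall⁴).
A = 4πr² = 3.017 m²; T_body⁴ − T_wall⁴ = 1.874×10¹⁰ − 3.662×10⁹ = 1.508×10¹⁰ K⁴.
|P_net| = 0.90·5.67×10⁻⁸·3.017·1.508×10¹⁰.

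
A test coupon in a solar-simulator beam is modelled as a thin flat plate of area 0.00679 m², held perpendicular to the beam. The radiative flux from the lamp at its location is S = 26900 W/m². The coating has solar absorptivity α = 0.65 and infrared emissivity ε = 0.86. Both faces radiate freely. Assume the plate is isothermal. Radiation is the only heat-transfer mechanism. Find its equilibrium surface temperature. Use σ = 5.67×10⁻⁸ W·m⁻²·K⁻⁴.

At equilibrium, absorbed power = emitted power.
Absorbing cross-section = A = 0.006790 m²; emitting surface = 2A = 0.01358 m² (ratio 2).
αS·A_cross = εσ·A_surf·T⁴  ⇒  T⁴ = αS/(ε·2σ).
T⁴ = 0.650·26900/(0.86·2·5.67×10⁻⁸) = 1.793×10¹¹ K⁴.
T = (1.793×10¹¹)^(1/4).

T ≈ 651 K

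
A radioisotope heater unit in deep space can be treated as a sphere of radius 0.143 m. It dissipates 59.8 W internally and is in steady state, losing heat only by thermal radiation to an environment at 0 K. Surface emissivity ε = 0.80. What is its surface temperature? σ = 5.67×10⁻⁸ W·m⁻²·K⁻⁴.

T ≈ 268 K

Steady state: internal power = radiated power, P = εσA T⁴.
Radiating area A = 4πr² = 0.2570 m².
T⁴ = P/(εσA) = 59.8/(0.80·5.67×10⁻⁸·0.2570) = 5.130×10⁹ K⁴.
T = (5.130×10⁹)^(1/4).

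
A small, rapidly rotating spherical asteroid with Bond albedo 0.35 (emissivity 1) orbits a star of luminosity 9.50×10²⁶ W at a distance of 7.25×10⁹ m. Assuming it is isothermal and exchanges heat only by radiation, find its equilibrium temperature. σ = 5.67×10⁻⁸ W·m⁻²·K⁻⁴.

T ≈ 1420 K

First find the stellar flux at distance d: S = L/(4πd²) = 9.50×10²⁶/(4π·(7.25×10⁹)²) = 1.438×10⁶ W/m².
For an isothermal sphere, absorbed (1−a)S·πr² = emitted σ·4πr²·T⁴, so T⁴ = (1−a)S/(4σ).
T⁴ = 0.650·1.438×10⁶/(4·5.67×10⁻⁸) = 4.122×10¹² K⁴.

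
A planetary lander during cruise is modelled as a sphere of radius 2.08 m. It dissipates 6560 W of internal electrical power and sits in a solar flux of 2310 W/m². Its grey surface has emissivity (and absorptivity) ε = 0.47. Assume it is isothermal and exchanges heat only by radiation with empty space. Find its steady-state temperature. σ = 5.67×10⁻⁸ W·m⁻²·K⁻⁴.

T ≈ 348 K

At steady state, absorbed solar power + internal power = radiated power.
Absorbed: α·S·A_cross = 0.47·2310·13.59 = 14760 W (cross-section πr²).
Total input = 14760 + 6560 = 21320 W.
Radiated: εσ·A_surf·T⁴ with A_surf = 4πr² = 54.37 m².
T⁴ = 21320/(0.47·5.67×10⁻⁸·54.37) = 1.471×10¹⁰ K⁴.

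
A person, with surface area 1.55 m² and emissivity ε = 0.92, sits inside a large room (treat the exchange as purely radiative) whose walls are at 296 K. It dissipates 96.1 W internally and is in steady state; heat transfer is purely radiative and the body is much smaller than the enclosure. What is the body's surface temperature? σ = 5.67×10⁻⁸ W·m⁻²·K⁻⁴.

T ≈ 307 K

For a small grey body in a large enclosure, net radiated power = εσA(T⁴ − T_w⁴).
Steady state: P = εσA(T⁴ − T_w⁴) with A = 1.55 m².
T⁴ = P/(εσA) + T_w⁴ = 96.1/(0.92·5.67×10⁻⁸·1.550) + (296)⁴
    = 1.189×10⁹ + 7.677×10⁹ = 8.865×10⁹ K⁴.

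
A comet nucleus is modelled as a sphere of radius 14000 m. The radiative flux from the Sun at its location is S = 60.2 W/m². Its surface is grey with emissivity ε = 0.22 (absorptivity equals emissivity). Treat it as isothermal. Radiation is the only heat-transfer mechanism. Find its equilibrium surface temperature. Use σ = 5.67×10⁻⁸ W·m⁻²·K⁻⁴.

T ≈ 128 K

At equilibrium, absorbed power = emitted power.
Absorbing cross-section = πr² = 6.158×10⁸ m²; emitting surface = 4πr² = 2.463×10⁹ m² (ratio 4).
εS·A_cross = εσ·A_surf·T⁴  ⇒  T⁴ = S/(4σ)   (ε cancels).
T⁴ = 60.2/(4·5.67×10⁻⁸) = 2.654×10⁸ K⁴.
T = (2.654×10⁸)^(1/4).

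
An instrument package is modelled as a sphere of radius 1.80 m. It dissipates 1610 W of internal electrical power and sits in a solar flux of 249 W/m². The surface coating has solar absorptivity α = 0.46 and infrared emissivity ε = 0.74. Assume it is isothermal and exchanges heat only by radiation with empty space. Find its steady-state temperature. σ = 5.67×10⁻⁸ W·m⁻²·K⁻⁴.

T ≈ 201 K

At steady state, absorbed solar power + internal power = radiated power.
Absorbed: α·S·A_cross = 0.46·249·10.18 = 1166 W (cross-section πr²).
Total input = 1166 + 1610 = 2776 W.
Radiated: εσ·A_surf·T⁴ with A_surf = 4πr² = 40.72 m².
T⁴ = 2776/(0.74·5.67×10⁻⁸·40.72) = 1.625×10⁹ K⁴.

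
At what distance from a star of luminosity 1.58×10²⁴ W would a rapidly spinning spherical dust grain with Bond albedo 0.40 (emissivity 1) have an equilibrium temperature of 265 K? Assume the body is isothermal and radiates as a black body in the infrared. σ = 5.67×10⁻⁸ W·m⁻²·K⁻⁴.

d ≈ 8.21×10⁹ m

For an isothermal black-emitting sphere, (1−a)S·πr² = σ·4πr²·T⁴ ⇒ S = 4σT⁴/(1−a).
S = 4·5.67×10⁻⁸·(265)⁴/0.600 = 1864 W/m².
Flux falls as S = L/(4πd²), so d = √(L/(4πS)) = √(1.58×10²⁴/(4π·1864)).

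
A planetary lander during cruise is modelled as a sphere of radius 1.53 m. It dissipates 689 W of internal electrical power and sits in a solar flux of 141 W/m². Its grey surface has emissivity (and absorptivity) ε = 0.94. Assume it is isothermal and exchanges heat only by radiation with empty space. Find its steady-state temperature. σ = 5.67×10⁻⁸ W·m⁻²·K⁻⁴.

T ≈ 180 K

At steady state, absorbed solar power + internal power = radiated power.
Absorbed: α·S·A_cross = 0.94·141·7.354 = 974.7 W (cross-section πr²).
Total input = 974.7 + 689 = 1664 W.
Radiated: εσ·A_surf·T⁴ with A_surf = 4πr² = 29.42 m².
T⁴ = 1664/(0.94·5.67×10⁻⁸·29.42) = 1.061×10⁹ K⁴.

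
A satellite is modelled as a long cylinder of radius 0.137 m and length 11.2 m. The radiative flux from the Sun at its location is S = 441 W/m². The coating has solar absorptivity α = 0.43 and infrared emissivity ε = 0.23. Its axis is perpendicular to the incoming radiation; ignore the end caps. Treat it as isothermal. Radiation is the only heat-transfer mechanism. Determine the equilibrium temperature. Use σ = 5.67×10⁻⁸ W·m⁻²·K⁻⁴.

T ≈ 261 K

At equilibrium, absorbed power = emitted power.
Absorbing cross-section = 2rL = 3.069 m²; emitting surface = 2πrL = 9.641 m² (ratio π).
αS·A_cross = εσ·A_surf·T⁴  ⇒  T⁴ = αS/(ε·πσ).
T⁴ = 0.430·441/(0.23·π·5.67×10⁻⁸) = 4.629×10⁹ K⁴.
T = (4.629×10⁹)^(1/4).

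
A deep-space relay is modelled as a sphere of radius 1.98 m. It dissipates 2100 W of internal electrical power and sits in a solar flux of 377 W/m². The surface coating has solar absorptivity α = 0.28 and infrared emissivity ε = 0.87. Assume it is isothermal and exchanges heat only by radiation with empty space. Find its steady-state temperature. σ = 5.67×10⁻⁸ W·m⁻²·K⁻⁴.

T ≈ 193 K

At steady state, absorbed solar power + internal power = radiated power.
Absorbed: α·S·A_cross = 0.28·377·12.32 = 1300 W (cross-section πr²).
Total input = 1300 + 2100 = 3400 W.
Radiated: εσ·A_surf·T⁴ with A_surf = 4πr² = 49.27 m².
T⁴ = 3400/(0.87·5.67×10⁻⁸·49.27) = 1.399×10⁹ K⁴.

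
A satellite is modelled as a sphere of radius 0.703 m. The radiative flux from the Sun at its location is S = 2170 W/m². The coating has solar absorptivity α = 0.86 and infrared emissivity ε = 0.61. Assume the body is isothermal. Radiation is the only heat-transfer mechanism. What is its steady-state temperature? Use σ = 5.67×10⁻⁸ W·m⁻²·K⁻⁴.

T ≈ 341 K

At equilibrium, absorbed power = emitted power.
Absorbing cross-section = πr² = 1.553 m²; emitting surface = 4πr² = 6.210 m² (ratio 4).
αS·A_cross = εσ·A_surf·T⁴  ⇒  T⁴ = αS/(ε·4σ).
T⁴ = 0.860·2170/(0.61·4·5.67×10⁻⁸) = 1.349×10¹⁰ K⁴.
T = (1.349×10¹⁰)^(1/4).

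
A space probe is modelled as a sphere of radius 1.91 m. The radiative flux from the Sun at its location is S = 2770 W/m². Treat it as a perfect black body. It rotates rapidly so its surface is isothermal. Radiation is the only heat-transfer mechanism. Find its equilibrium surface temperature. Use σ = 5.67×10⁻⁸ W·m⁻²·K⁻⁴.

T ≈ 332 K

At equilibrium, absorbed power = emitted power.
Absorbing cross-section = πr² = 11.46 m²; emitting surface = 4πr² = 45.84 m² (ratio 4).
S·A_cross = εσ·A_surf·T⁴  ⇒  T⁴ = S/(4σ).
T⁴ = 1.00·2770/(4·5.67×10⁻⁸) = 1.221×10¹⁰ K⁴.
T = (1.221×10¹⁰)^(1/4).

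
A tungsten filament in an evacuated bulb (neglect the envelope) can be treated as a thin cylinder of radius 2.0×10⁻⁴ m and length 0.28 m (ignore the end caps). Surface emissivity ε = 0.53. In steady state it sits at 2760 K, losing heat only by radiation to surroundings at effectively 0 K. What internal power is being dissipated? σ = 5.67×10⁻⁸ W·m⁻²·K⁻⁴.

P ≈ 614 W

Steady state: P = εσA T⁴.
A = 2πrL = 3.519×10⁻⁴ m²; T⁴ = (2760)⁴ = 5.803×10¹³ K⁴.
P = 0.53 × 5.67×10⁻⁸ × 3.519×10⁻⁴ × 5.803×10¹³.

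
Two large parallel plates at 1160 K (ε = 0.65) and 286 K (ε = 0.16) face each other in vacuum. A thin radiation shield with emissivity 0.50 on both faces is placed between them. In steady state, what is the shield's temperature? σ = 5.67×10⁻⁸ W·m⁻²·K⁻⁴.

T_s ≈ 1080 K

In steady state the net flux on the hot side equals that on the cold side.
σ(T₁⁴−T_s⁴)/D₁ = σ(T_s⁴−T₂⁴)/D₂, with D₁ = 1/ε₁+1/ε_s−1 = 2.538, D₂ = 1/ε_s+1/ε₂−1 = 7.250.
Solve for T_s⁴: T_s⁴ = (D₂·T₁⁴ + D₁·T₂⁴)/(D₁+D₂) = 1.343×10¹² K⁴.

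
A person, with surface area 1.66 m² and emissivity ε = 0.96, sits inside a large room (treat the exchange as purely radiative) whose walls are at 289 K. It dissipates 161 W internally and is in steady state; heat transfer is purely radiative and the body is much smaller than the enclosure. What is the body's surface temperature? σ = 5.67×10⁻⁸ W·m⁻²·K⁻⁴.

For a small grey body in a large enclosure, net radiated power = εσA(T⁴ − T_w⁴).
Steady state: P = εσA(T⁴ − T_w⁴) with A = 1.66 m².
T⁴ = P/(εσA) + T_w⁴ = 161/(0.96·5.67×10⁻⁸·1.660) + (289)⁴
    = 1.782×10⁹ + 6.976×10⁹ = 8.758×10⁹ K⁴.

T ≈ 306 K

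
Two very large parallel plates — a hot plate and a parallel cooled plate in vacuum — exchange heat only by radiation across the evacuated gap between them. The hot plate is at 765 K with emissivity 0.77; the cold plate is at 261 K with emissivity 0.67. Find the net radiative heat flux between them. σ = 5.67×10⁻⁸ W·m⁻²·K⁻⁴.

q ≈ 10700 W/m²

For two infinite grey parallel plates, q = σ(T₁⁴ − T₂⁴)/(1/ε₁ + 1/ε₂ − 1).
T₁⁴ − T₂⁴ = 3.425×10¹¹ − 4.640×10⁹ = 3.378×10¹¹ K⁴.
1/ε₁ + 1/ε₂ − 1 = 1.299 + 1.493 − 1 = 1.791.
q = 5.67×10⁻⁸ × 3.378×10¹¹ / 1.791.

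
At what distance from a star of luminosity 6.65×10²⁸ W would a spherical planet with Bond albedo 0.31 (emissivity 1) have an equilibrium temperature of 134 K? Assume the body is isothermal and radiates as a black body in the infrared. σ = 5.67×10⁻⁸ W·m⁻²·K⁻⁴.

d ≈ 7.07×10¹² m

For an isothermal black-emitting sphere, (1−a)S·πr² = σ·4πr²·T⁴ ⇒ S = 4σT⁴/(1−a).
S = 4·5.67×10⁻⁸·(134)⁴/0.690 = 106.0 W/m².
Flux falls as S = L/(4πd²), so d = √(L/(4πS)) = √(6.65×10²⁸/(4π·106.0)).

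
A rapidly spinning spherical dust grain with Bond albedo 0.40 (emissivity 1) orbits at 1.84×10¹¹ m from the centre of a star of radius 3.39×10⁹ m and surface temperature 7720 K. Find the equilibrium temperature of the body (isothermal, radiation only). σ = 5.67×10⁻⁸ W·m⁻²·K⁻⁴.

The star's surface emits σT_*⁴; at distance d the flux is S = σT_*⁴(R_*/d)².
S = 5.67×10⁻⁸·(7720)⁴·(3.39×10⁹/1.84×10¹¹)² = 68360 W/m².
For an isothermal sphere T⁴ = (1−a)S/(4σ) = 1.809×10¹¹ K⁴.

T ≈ 652 K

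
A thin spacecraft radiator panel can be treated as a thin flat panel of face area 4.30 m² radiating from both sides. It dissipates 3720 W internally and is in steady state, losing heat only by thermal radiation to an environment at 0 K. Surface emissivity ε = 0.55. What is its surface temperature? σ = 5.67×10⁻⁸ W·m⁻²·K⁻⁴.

T ≈ 343 K

Steady state: internal power = radiated power, P = εσA T⁴.
Radiating area A = 2·4.30 = 8.600 m².
T⁴ = P/(εσA) = 3720/(0.55·5.67×10⁻⁸·8.600) = 1.387×10¹⁰ K⁴.
T = (1.387×10¹⁰)^(1/4).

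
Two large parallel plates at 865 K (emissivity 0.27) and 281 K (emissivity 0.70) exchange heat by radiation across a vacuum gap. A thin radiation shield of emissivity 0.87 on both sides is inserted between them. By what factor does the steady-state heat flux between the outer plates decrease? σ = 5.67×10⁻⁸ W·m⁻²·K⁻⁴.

Without shield: q₀ = σΔ(T⁴)/(1/ε₁+1/ε₂−1) with denominator 4.132.
With shield the two gaps are in series; the resistances add: (1/ε₁+1/ε_s−1)+(1/ε_s+1/ε₂−1) = 3.853+1.578 = 5.431.
Heat-flux ratio q₀/q = 5.431/4.132.

factor ≈ 1.31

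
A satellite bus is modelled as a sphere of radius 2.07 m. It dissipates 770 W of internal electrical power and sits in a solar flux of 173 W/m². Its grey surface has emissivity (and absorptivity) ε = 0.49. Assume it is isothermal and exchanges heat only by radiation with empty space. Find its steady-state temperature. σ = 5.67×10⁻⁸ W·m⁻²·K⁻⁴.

At steady state, absorbed solar power + internal power = radiated power.
Absorbed: α·S·A_cross = 0.49·173·13.46 = 1141 W (cross-section πr²).
Total input = 1141 + 770 = 1911 W.
Radiated: εσ·A_surf·T⁴ with A_surf = 4πr² = 53.85 m².
T⁴ = 1911/(0.49·5.67×10⁻⁸·53.85) = 1.277×10⁹ K⁴.

T ≈ 189 K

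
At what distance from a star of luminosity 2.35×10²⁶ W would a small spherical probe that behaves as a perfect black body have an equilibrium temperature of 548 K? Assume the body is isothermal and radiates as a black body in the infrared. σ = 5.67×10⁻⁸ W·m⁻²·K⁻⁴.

d ≈ 3.02×10¹⁰ m

For an isothermal black-emitting sphere, (1−a)S·πr² = σ·4πr²·T⁴ ⇒ S = 4σT⁴/(1−a).
S = 4·5.67×10⁻⁸·(548)⁴/1.00 = 20450 W/m².
Flux falls as S = L/(4πd²), so d = √(L/(4πS)) = √(2.35×10²⁶/(4π·20450)).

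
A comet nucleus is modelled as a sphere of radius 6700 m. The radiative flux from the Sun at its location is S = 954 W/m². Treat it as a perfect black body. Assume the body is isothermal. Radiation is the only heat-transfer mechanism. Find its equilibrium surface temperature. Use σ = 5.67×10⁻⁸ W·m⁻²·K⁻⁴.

At equilibrium, absorbed power = emitted power.
Absorbing cross-section = πr² = 1.410×10⁸ m²; emitting surface = 4πr² = 5.641×10⁸ m² (ratio 4).
S·A_cross = εσ·A_surf·T⁴  ⇒  T⁴ = S/(4σ).
T⁴ = 1.00·954/(4·5.67×10⁻⁸) = 4.206×10⁹ K⁴.
T = (4.206×10⁹)^(1/4).

T ≈ 255 K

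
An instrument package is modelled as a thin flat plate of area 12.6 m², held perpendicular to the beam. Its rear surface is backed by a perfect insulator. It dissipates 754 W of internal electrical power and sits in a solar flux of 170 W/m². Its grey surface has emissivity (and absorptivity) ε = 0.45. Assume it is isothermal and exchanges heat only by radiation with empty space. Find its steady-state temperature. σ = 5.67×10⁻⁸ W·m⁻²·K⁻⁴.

T ≈ 270 K

At steady state, absorbed solar power + internal power = radiated power.
Absorbed: α·S·A_cross = 0.45·170·12.60 = 963.9 W (cross-section A).
Total input = 963.9 + 754 = 1718 W.
Radiated: εσ·A_surf·T⁴ with A_surf = A = 12.60 m².
T⁴ = 1718/(0.45·5.67×10⁻⁸·12.60) = 5.344×10⁹ K⁴.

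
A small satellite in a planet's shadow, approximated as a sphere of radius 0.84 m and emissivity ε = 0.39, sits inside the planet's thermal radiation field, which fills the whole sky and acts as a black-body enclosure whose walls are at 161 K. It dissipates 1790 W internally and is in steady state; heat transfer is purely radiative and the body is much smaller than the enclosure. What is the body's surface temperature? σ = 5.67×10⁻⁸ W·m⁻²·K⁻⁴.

For a small grey body in a large enclosure, net radiated power = εσA(T⁴ − T_w⁴).
Steady state: P = εσA(T⁴ − T_w⁴) with A = 4πr² = 8.867 m².
T⁴ = P/(εσA) + T_w⁴ = 1790/(0.39·5.67×10⁻⁸·8.867) + (161)⁴
    = 9.129×10⁹ + 6.719×10⁸ = 9.801×10⁹ K⁴.

T ≈ 315 K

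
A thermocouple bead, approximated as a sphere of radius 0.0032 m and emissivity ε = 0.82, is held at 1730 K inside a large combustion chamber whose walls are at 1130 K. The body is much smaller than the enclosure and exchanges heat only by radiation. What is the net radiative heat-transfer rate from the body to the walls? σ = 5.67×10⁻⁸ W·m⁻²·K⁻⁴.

P_net ≈ 43.8 W

For a small grey body in a large enclosure: P_net = εσA(T_body⁴ − T_wall⁴).
A = 4πr² = 1.287×10⁻⁴ m²; T_body⁴ − T_wall⁴ = 8.957×10¹² − 1.630×10¹² = 7.327×10¹² K⁴.
|P_net| = 0.82·5.67×10⁻⁸·1.287×10⁻⁴·7.327×10¹².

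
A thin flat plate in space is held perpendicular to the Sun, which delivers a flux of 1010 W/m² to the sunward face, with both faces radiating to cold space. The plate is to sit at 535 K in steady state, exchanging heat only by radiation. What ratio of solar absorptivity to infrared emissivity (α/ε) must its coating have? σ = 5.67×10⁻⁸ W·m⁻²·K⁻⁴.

Balance: αS·A = εσ·2A·T⁴ ⇒ α/ε = 2σT⁴/S.
α/ε = 2·5.67×10⁻⁸·(535)⁴/1010 = 2·5.67×10⁻⁸·8.192×10¹⁰/1010.

α/ε ≈ 9.20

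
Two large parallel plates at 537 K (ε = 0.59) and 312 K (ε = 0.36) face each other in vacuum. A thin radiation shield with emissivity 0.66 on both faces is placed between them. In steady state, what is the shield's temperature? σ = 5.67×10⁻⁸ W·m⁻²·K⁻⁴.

T_s ≈ 481 K

In steady state the net flux on the hot side equals that on the cold side.
σ(T₁⁴−T_s⁴)/D₁ = σ(T_s⁴−T₂⁴)/D₂, with D₁ = 1/ε₁+1/ε_s−1 = 2.210, D₂ = 1/ε_s+1/ε₂−1 = 3.293.
Solve for T_s⁴: T_s⁴ = (D₂·T₁⁴ + D₁·T₂⁴)/(D₁+D₂) = 5.357×10¹⁰ K⁴.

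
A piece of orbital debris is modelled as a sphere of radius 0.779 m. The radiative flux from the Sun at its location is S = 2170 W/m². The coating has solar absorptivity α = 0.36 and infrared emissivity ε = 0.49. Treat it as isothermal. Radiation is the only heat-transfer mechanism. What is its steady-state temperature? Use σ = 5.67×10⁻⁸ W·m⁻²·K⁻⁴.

T ≈ 290 K

At equilibrium, absorbed power = emitted power.
Absorbing cross-section = πr² = 1.906 m²; emitting surface = 4πr² = 7.626 m² (ratio 4).
αS·A_cross = εσ·A_surf·T⁴  ⇒  T⁴ = αS/(ε·4σ).
T⁴ = 0.360·2170/(0.49·4·5.67×10⁻⁸) = 7.029×10⁹ K⁴.
T = (7.029×10⁹)^(1/4).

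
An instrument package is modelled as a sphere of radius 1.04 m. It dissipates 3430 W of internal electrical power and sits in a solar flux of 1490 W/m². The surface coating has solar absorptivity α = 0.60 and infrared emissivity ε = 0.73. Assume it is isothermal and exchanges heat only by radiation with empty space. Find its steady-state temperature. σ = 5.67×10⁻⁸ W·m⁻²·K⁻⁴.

T ≈ 327 K

At steady state, absorbed solar power + internal power = radiated power.
Absorbed: α·S·A_cross = 0.60·1490·3.398 = 3038 W (cross-section πr²).
Total input = 3038 + 3430 = 6468 W.
Radiated: εσ·A_surf·T⁴ with A_surf = 4πr² = 13.59 m².
T⁴ = 6468/(0.73·5.67×10⁻⁸·13.59) = 1.150×10¹⁰ K⁴.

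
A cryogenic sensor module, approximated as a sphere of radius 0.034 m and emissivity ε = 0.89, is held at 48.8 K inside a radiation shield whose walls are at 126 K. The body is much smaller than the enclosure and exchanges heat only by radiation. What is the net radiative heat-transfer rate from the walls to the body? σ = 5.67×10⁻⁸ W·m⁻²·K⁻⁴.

For a small grey body in a large enclosure: P_net = εσA(T_body⁴ − T_wall⁴).
A = 4πr² = 0.01453 m²; T_body⁴ − T_wall⁴ = 5.671×10⁶ − 2.520×10⁸ = -2.464×10⁸ K⁴.
|P_net| = 0.89·5.67×10⁻⁸·0.01453·2.464×10⁸.

P_net ≈ 0.181 W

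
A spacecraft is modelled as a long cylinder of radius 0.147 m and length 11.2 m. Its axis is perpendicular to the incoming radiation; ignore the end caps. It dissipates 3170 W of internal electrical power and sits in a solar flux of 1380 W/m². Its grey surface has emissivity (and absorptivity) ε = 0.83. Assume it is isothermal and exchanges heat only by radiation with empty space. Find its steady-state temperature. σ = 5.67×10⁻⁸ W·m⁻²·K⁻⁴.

At steady state, absorbed solar power + internal power = radiated power.
Absorbed: α·S·A_cross = 0.83·1380·3.293 = 3772 W (cross-section 2rL).
Total input = 3772 + 3170 = 6942 W.
Radiated: εσ·A_surf·T⁴ with A_surf = 2πrL = 10.34 m².
T⁴ = 6942/(0.83·5.67×10⁻⁸·10.34) = 1.426×10¹⁰ K⁴.

T ≈ 346 K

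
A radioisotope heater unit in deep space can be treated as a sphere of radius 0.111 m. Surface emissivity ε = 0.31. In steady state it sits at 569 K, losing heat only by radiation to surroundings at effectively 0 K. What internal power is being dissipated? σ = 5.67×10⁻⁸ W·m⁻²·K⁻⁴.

P ≈ 285 W

Steady state: P = εσA T⁴.
A = 4πr² = 0.1548 m²; T⁴ = (569)⁴ = 1.048×10¹¹ K⁴.
P = 0.31 × 5.67×10⁻⁸ × 0.1548 × 1.048×10¹¹.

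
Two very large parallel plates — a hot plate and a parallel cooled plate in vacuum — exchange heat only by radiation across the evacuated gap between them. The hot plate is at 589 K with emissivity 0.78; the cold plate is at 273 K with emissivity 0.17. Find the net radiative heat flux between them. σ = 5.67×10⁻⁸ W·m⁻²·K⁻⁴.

For two infinite grey parallel plates, q = σ(T₁⁴ − T₂⁴)/(1/ε₁ + 1/ε₂ − 1).
T₁⁴ − T₂⁴ = 1.204×10¹¹ − 5.555×10⁹ = 1.148×10¹¹ K⁴.
1/ε₁ + 1/ε₂ − 1 = 1.282 + 5.882 − 1 = 6.164.
q = 5.67×10⁻⁸ × 1.148×10¹¹ / 6.164.

q ≈ 1060 W/m²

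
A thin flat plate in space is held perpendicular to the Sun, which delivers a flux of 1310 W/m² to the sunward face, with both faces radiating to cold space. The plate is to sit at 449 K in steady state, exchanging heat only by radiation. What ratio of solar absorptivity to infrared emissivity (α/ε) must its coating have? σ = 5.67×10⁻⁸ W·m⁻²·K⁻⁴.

α/ε ≈ 3.52

Balance: αS·A = εσ·2A·T⁴ ⇒ α/ε = 2σT⁴/S.
α/ε = 2·5.67×10⁻⁸·(449)⁴/1310 = 2·5.67×10⁻⁸·4.064×10¹⁰/1310.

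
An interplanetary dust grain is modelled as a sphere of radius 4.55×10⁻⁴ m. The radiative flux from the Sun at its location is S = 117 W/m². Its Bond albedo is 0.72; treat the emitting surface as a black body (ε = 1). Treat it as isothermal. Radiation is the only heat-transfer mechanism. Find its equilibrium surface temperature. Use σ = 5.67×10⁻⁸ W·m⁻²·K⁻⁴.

T ≈ 110 K

At equilibrium, absorbed power = emitted power.
Absorbing cross-section = πr² = 6.504×10⁻⁷ m²; emitting surface = 4πr² = 2.602×10⁻⁶ m² (ratio 4).
(1−a)S·A_cross = εσ·A_surf·T⁴  ⇒  T⁴ = (1−a)S/(4σ).
T⁴ = 0.280·117/(4·5.67×10⁻⁸) = 1.444×10⁸ K⁴.
T = (1.444×10⁸)^(1/4).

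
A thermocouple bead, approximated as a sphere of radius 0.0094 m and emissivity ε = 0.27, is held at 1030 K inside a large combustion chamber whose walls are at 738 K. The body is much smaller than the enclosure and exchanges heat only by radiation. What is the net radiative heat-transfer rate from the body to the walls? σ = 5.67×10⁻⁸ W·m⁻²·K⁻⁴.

For a small grey body in a large enclosure: P_net = εσA(T_body⁴ − T_wall⁴).
A = 4πr² = 0.001110 m²; T_body⁴ − T_wall⁴ = 1.126×10¹² − 2.966×10¹¹ = 8.289×10¹¹ K⁴.
|P_net| = 0.27·5.67×10⁻⁸·0.001110·8.289×10¹¹.

P_net ≈ 14.1 W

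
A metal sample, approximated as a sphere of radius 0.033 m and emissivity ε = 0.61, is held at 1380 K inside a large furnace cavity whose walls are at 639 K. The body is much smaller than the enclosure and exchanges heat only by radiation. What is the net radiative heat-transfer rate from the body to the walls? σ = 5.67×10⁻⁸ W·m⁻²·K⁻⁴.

For a small grey body in a large enclosure: P_net = εσA(T_body⁴ − T_wall⁴).
A = 4πr² = 0.01368 m²; T_body⁴ − T_wall⁴ = 3.627×10¹² − 1.667×10¹¹ = 3.460×10¹² K⁴.
|P_net| = 0.61·5.67×10⁻⁸·0.01368·3.460×10¹².

P_net ≈ 1640 W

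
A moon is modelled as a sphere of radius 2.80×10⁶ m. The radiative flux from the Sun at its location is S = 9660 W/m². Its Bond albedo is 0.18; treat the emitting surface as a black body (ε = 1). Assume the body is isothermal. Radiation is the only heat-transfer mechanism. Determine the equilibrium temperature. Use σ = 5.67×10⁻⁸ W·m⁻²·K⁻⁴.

T ≈ 432 K

At equilibrium, absorbed power = emitted power.
Absorbing cross-section = πr² = 2.463×10¹³ m²; emitting surface = 4πr² = 9.852×10¹³ m² (ratio 4).
(1−a)S·A_cross = εσ·A_surf·T⁴  ⇒  T⁴ = (1−a)S/(4σ).
T⁴ = 0.820·9660/(4·5.67×10⁻⁸) = 3.493×10¹⁰ K⁴.
T = (3.493×10¹⁰)^(1/4).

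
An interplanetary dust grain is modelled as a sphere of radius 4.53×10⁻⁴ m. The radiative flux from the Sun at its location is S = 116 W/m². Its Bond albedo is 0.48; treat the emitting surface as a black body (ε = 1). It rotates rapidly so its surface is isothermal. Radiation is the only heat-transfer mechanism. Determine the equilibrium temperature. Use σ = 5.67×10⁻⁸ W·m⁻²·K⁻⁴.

At equilibrium, absorbed power = emitted power.
Absorbing cross-section = πr² = 6.447×10⁻⁷ m²; emitting surface = 4πr² = 2.579×10⁻⁶ m² (ratio 4).
(1−a)S·A_cross = εσ·A_surf·T⁴  ⇒  T⁴ = (1−a)S/(4σ).
T⁴ = 0.520·116/(4·5.67×10⁻⁸) = 2.660×10⁸ K⁴.
T = (2.660×10⁸)^(1/4).

T ≈ 128 K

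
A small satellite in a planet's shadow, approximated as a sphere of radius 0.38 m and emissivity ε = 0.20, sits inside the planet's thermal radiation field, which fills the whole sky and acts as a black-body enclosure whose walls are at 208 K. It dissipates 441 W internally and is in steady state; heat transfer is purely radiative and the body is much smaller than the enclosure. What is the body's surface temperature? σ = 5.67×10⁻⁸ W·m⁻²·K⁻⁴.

For a small grey body in a large enclosure, net radiated power = εσA(T⁴ − T_w⁴).
Steady state: P = εσA(T⁴ − T_w⁴) with A = 4πr² = 1.815 m².
T⁴ = P/(εσA) + T_w⁴ = 441/(0.20·5.67×10⁻⁸·1.815) + (208)⁴
    = 2.143×10¹⁰ + 1.872×10⁹ = 2.330×10¹⁰ K⁴.

T ≈ 391 K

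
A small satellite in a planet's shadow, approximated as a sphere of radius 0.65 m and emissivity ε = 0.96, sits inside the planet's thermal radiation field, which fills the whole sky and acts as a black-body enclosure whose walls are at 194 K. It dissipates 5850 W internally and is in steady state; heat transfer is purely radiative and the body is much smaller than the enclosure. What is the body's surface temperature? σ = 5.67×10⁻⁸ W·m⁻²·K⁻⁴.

T ≈ 384 K

For a small grey body in a large enclosure, net radiated power = εσA(T⁴ − T_w⁴).
Steady state: P = εσA(T⁴ − T_w⁴) with A = 4πr² = 5.309 m².
T⁴ = P/(εσA) + T_w⁴ = 5850/(0.96·5.67×10⁻⁸·5.309) + (194)⁴
    = 2.024×10¹⁰ + 1.416×10⁹ = 2.166×10¹⁰ K⁴.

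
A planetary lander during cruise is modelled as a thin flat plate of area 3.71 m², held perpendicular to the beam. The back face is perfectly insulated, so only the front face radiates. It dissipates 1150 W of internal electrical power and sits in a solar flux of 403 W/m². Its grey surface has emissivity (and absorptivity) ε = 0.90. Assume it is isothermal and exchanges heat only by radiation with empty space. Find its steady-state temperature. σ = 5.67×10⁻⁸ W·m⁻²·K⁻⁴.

T ≈ 339 K

At steady state, absorbed solar power + internal power = radiated power.
Absorbed: α·S·A_cross = 0.90·403·3.710 = 1346 W (cross-section A).
Total input = 1346 + 1150 = 2496 W.
Radiated: εσ·A_surf·T⁴ with A_surf = A = 3.710 m².
T⁴ = 2496/(0.90·5.67×10⁻⁸·3.710) = 1.318×10¹⁰ K⁴.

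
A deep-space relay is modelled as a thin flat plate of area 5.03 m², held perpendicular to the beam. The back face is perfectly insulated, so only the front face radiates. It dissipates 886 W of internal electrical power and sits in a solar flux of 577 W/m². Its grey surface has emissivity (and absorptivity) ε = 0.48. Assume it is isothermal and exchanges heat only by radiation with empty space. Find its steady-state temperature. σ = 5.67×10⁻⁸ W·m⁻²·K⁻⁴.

At steady state, absorbed solar power + internal power = radiated power.
Absorbed: α·S·A_cross = 0.48·577·5.030 = 1393 W (cross-section A).
Total input = 1393 + 886 = 2279 W.
Radiated: εσ·A_surf·T⁴ with A_surf = A = 5.030 m².
T⁴ = 2279/(0.48·5.67×10⁻⁸·5.030) = 1.665×10¹⁰ K⁴.

T ≈ 359 K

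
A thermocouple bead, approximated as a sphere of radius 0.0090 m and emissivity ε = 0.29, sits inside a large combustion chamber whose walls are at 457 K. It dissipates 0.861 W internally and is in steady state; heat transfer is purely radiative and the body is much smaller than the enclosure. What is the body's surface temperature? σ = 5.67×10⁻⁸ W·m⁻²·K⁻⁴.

For a small grey body in a large enclosure, net radiated power = εσA(T⁴ − T_w⁴).
Steady state: P = εσA(T⁴ − T_w⁴) with A = 4πr² = 0.001018 m².
T⁴ = P/(εσA) + T_w⁴ = 0.861/(0.29·5.67×10⁻⁸·0.001018) + (457)⁴
    = 5.144×10¹⁰ + 4.362×10¹⁰ = 9.506×10¹⁰ K⁴.

T ≈ 555 K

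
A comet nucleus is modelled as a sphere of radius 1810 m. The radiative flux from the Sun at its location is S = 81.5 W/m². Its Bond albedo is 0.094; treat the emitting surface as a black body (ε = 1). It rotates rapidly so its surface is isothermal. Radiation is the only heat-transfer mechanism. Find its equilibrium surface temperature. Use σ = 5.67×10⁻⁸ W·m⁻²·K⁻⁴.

At equilibrium, absorbed power = emitted power.
Absorbing cross-section = πr² = 1.029×10⁷ m²; emitting surface = 4πr² = 4.117×10⁷ m² (ratio 4).
(1−a)S·A_cross = εσ·A_surf·T⁴  ⇒  T⁴ = (1−a)S/(4σ).
T⁴ = 0.906·81.5/(4·5.67×10⁻⁸) = 3.256×10⁸ K⁴.
T = (3.256×10⁸)^(1/4).

T ≈ 134 K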